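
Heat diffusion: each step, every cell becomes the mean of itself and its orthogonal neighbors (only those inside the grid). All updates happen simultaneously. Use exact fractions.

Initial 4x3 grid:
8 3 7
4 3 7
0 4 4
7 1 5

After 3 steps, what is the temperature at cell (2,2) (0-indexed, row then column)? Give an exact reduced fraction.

Answer: 30851/7200

Derivation:
Step 1: cell (2,2) = 5
Step 2: cell (2,2) = 959/240
Step 3: cell (2,2) = 30851/7200
Full grid after step 3:
  3329/720 69317/14400 5561/1080
  2423/600 6697/1500 33451/7200
  13313/3600 1839/500 30851/7200
  7099/2160 5933/1600 4087/1080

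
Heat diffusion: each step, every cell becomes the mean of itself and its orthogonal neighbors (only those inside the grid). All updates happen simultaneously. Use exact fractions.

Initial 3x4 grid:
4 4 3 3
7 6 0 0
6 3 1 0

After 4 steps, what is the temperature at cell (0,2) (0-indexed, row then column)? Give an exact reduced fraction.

Answer: 38821/14400

Derivation:
Step 1: cell (0,2) = 5/2
Step 2: cell (0,2) = 43/16
Step 3: cell (0,2) = 417/160
Step 4: cell (0,2) = 38821/14400
Full grid after step 4:
  7673/1728 53581/14400 38821/14400 17137/8640
  763657/172800 264473/72000 175313/72000 301477/172800
  22321/5184 37567/10800 1567/675 41021/25920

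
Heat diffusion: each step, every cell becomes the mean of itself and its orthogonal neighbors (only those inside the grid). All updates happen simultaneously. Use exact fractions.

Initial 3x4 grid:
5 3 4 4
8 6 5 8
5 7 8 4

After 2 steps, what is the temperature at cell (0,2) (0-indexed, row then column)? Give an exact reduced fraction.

Answer: 601/120

Derivation:
Step 1: cell (0,2) = 4
Step 2: cell (0,2) = 601/120
Full grid after step 2:
  95/18 589/120 601/120 175/36
  119/20 29/5 109/20 469/80
  115/18 749/120 761/120 215/36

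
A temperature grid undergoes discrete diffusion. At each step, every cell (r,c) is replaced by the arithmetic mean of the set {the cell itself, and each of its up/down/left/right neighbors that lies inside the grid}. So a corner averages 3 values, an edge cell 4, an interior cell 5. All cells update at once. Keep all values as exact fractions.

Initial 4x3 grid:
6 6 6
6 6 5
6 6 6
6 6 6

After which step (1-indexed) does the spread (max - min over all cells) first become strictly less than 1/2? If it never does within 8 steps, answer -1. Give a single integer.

Step 1: max=6, min=17/3, spread=1/3
  -> spread < 1/2 first at step 1
Step 2: max=6, min=689/120, spread=31/120
Step 3: max=6, min=6269/1080, spread=211/1080
Step 4: max=10753/1800, min=631103/108000, spread=14077/108000
Step 5: max=644317/108000, min=5691593/972000, spread=5363/48600
Step 6: max=357131/60000, min=171219191/29160000, spread=93859/1166400
Step 7: max=577863533/97200000, min=10287325519/1749600000, spread=4568723/69984000
Step 8: max=17314381111/2916000000, min=618075564371/104976000000, spread=8387449/167961600

Answer: 1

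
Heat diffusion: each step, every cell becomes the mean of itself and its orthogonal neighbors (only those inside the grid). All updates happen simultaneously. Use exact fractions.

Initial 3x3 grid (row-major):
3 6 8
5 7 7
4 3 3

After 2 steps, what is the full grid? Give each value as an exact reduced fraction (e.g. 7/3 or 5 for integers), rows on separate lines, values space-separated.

Answer: 185/36 349/60 77/12
1141/240 537/100 1391/240
13/3 1091/240 89/18

Derivation:
After step 1:
  14/3 6 7
  19/4 28/5 25/4
  4 17/4 13/3
After step 2:
  185/36 349/60 77/12
  1141/240 537/100 1391/240
  13/3 1091/240 89/18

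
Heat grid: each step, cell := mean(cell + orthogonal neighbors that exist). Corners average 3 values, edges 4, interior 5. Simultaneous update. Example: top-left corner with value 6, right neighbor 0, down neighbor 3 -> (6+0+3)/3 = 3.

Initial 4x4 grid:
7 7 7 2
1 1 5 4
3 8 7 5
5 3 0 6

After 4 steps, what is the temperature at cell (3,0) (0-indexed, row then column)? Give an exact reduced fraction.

Answer: 262963/64800

Derivation:
Step 1: cell (3,0) = 11/3
Step 2: cell (3,0) = 143/36
Step 3: cell (3,0) = 8509/2160
Step 4: cell (3,0) = 262963/64800
Full grid after step 4:
  2029/450 335687/72000 204697/43200 305207/64800
  313777/72000 22483/5000 833777/180000 3139/675
  893371/216000 776581/180000 403181/90000 121919/27000
  262963/64800 450683/108000 468311/108000 143381/32400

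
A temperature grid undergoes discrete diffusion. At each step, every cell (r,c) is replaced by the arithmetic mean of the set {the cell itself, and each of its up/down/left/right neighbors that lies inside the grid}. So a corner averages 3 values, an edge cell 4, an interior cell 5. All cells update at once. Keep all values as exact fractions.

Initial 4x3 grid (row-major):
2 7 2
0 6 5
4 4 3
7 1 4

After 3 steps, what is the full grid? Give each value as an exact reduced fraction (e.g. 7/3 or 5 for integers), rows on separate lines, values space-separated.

Answer: 331/90 11269/2880 9109/2160
1727/480 1181/300 1439/360
1799/480 889/240 2761/720
2657/720 1349/360 481/135

Derivation:
After step 1:
  3 17/4 14/3
  3 22/5 4
  15/4 18/5 4
  4 4 8/3
After step 2:
  41/12 979/240 155/36
  283/80 77/20 64/15
  287/80 79/20 107/30
  47/12 107/30 32/9
After step 3:
  331/90 11269/2880 9109/2160
  1727/480 1181/300 1439/360
  1799/480 889/240 2761/720
  2657/720 1349/360 481/135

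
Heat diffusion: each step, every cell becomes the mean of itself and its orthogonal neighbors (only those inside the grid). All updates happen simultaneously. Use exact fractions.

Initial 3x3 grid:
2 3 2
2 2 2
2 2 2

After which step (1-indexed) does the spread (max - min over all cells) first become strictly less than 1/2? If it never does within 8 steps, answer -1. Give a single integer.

Step 1: max=7/3, min=2, spread=1/3
  -> spread < 1/2 first at step 1
Step 2: max=547/240, min=2, spread=67/240
Step 3: max=4757/2160, min=407/200, spread=1807/10800
Step 4: max=1885963/864000, min=11161/5400, spread=33401/288000
Step 5: max=16781933/7776000, min=1123391/540000, spread=3025513/38880000
Step 6: max=6685726867/3110400000, min=60355949/28800000, spread=53531/995328
Step 7: max=399280925849/186624000000, min=16343116051/7776000000, spread=450953/11943936
Step 8: max=23903783560603/11197440000000, min=1967248610519/933120000000, spread=3799043/143327232

Answer: 1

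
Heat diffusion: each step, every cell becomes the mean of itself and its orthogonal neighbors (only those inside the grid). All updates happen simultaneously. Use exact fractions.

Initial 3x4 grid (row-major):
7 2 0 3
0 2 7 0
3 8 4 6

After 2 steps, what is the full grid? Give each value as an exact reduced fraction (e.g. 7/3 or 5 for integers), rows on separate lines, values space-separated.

After step 1:
  3 11/4 3 1
  3 19/5 13/5 4
  11/3 17/4 25/4 10/3
After step 2:
  35/12 251/80 187/80 8/3
  101/30 82/25 393/100 41/15
  131/36 539/120 493/120 163/36

Answer: 35/12 251/80 187/80 8/3
101/30 82/25 393/100 41/15
131/36 539/120 493/120 163/36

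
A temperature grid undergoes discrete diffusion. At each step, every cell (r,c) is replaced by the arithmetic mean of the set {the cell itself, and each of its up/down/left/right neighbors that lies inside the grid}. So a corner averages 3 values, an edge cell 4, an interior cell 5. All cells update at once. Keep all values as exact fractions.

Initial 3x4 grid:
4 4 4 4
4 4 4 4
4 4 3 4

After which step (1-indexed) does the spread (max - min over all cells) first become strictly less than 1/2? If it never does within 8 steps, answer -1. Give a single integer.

Answer: 1

Derivation:
Step 1: max=4, min=11/3, spread=1/3
  -> spread < 1/2 first at step 1
Step 2: max=4, min=449/120, spread=31/120
Step 3: max=4, min=4109/1080, spread=211/1080
Step 4: max=7153/1800, min=415103/108000, spread=14077/108000
Step 5: max=428317/108000, min=3747593/972000, spread=5363/48600
Step 6: max=237131/60000, min=112899191/29160000, spread=93859/1166400
Step 7: max=383463533/97200000, min=6788125519/1749600000, spread=4568723/69984000
Step 8: max=11482381111/2916000000, min=408123564371/104976000000, spread=8387449/167961600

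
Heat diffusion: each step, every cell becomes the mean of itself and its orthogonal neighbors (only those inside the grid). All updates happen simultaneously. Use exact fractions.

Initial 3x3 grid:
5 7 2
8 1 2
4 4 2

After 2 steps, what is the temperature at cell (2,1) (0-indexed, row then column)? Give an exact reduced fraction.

Answer: 303/80

Derivation:
Step 1: cell (2,1) = 11/4
Step 2: cell (2,1) = 303/80
Full grid after step 2:
  179/36 1109/240 55/18
  209/40 343/100 749/240
  151/36 303/80 43/18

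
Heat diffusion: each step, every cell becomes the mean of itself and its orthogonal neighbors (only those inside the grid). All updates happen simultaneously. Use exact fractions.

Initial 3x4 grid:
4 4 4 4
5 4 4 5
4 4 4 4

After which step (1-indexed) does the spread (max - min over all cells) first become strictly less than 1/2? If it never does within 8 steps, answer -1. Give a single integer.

Step 1: max=13/3, min=4, spread=1/3
  -> spread < 1/2 first at step 1
Step 2: max=1027/240, min=413/100, spread=179/1200
Step 3: max=9077/2160, min=3733/900, spread=589/10800
Step 4: max=3621307/864000, min=1498853/360000, spread=120299/4320000
Step 5: max=216706913/51840000, min=13507723/3240000, spread=116669/10368000
Step 6: max=12993222067/3110400000, min=5406270893/1296000000, spread=90859619/15552000000
Step 7: max=779229719753/186624000000, min=324478028887/77760000000, spread=2412252121/933120000000
Step 8: max=46745385835627/11197440000000, min=19471249510133/4665600000000, spread=71935056539/55987200000000

Answer: 1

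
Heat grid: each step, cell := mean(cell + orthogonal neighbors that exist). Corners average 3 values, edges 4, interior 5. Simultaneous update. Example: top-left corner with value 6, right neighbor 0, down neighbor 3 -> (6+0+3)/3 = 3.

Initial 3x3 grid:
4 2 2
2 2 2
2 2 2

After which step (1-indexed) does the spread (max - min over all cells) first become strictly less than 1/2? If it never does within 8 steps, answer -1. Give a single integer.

Step 1: max=8/3, min=2, spread=2/3
Step 2: max=23/9, min=2, spread=5/9
Step 3: max=257/108, min=2, spread=41/108
  -> spread < 1/2 first at step 3
Step 4: max=15091/6480, min=371/180, spread=347/1296
Step 5: max=884537/388800, min=3757/1800, spread=2921/15552
Step 6: max=52484539/23328000, min=457483/216000, spread=24611/186624
Step 7: max=3118082033/1399680000, min=10376741/4860000, spread=207329/2239488
Step 8: max=185991552451/83980800000, min=557201599/259200000, spread=1746635/26873856

Answer: 3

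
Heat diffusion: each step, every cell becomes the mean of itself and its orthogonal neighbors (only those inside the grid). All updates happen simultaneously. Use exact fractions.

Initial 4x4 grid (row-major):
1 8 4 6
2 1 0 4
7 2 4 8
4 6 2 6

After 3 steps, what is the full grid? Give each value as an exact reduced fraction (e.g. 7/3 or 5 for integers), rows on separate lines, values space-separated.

Answer: 3623/1080 12401/3600 13877/3600 571/135
6133/1800 10043/3000 5599/1500 15287/3600
6727/1800 11351/3000 1177/300 16219/3600
919/216 14639/3600 15859/3600 1249/270

Derivation:
After step 1:
  11/3 7/2 9/2 14/3
  11/4 13/5 13/5 9/2
  15/4 4 16/5 11/2
  17/3 7/2 9/2 16/3
After step 2:
  119/36 107/30 229/60 41/9
  383/120 309/100 87/25 259/60
  97/24 341/100 99/25 139/30
  155/36 53/12 62/15 46/9
After step 3:
  3623/1080 12401/3600 13877/3600 571/135
  6133/1800 10043/3000 5599/1500 15287/3600
  6727/1800 11351/3000 1177/300 16219/3600
  919/216 14639/3600 15859/3600 1249/270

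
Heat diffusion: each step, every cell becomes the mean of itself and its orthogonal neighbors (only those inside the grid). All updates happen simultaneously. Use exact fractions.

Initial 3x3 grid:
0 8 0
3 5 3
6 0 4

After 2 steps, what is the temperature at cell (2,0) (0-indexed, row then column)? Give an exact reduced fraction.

Step 1: cell (2,0) = 3
Step 2: cell (2,0) = 41/12
Full grid after step 2:
  125/36 863/240 119/36
  419/120 173/50 16/5
  41/12 773/240 109/36

Answer: 41/12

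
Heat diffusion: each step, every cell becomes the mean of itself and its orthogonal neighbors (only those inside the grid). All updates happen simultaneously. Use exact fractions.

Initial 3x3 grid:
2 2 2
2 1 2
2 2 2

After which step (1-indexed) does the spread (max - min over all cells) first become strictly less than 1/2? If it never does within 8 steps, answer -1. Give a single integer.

Answer: 1

Derivation:
Step 1: max=2, min=7/4, spread=1/4
  -> spread < 1/2 first at step 1
Step 2: max=151/80, min=44/25, spread=51/400
Step 3: max=673/360, min=8777/4800, spread=589/14400
Step 4: max=534919/288000, min=55057/30000, spread=31859/1440000
Step 5: max=3335279/1800000, min=31868393/17280000, spread=751427/86400000
Step 6: max=1918536871/1036800000, min=199365313/108000000, spread=23149331/5184000000
Step 7: max=11985068111/6480000000, min=114933345737/62208000000, spread=616540643/311040000000
Step 8: max=6901027991239/3732480000000, min=718487546017/388800000000, spread=17737747379/18662400000000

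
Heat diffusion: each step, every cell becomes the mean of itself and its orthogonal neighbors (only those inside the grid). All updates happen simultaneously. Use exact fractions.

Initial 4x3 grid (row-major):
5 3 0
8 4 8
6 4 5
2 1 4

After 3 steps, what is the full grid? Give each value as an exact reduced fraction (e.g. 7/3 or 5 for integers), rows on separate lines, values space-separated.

After step 1:
  16/3 3 11/3
  23/4 27/5 17/4
  5 4 21/4
  3 11/4 10/3
After step 2:
  169/36 87/20 131/36
  1289/240 112/25 557/120
  71/16 112/25 101/24
  43/12 157/48 34/9
After step 3:
  10379/2160 5149/1200 4547/1080
  34169/7200 9329/2000 1909/450
  10723/2400 6263/1500 15397/3600
  271/72 54403/14400 1621/432

Answer: 10379/2160 5149/1200 4547/1080
34169/7200 9329/2000 1909/450
10723/2400 6263/1500 15397/3600
271/72 54403/14400 1621/432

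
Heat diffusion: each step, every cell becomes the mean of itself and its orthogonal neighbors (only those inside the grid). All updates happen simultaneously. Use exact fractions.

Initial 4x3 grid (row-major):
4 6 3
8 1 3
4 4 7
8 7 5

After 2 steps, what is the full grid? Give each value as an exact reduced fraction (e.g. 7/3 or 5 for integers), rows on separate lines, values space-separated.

Answer: 55/12 179/40 11/3
413/80 81/20 333/80
1271/240 103/20 1151/240
55/9 349/60 205/36

Derivation:
After step 1:
  6 7/2 4
  17/4 22/5 7/2
  6 23/5 19/4
  19/3 6 19/3
After step 2:
  55/12 179/40 11/3
  413/80 81/20 333/80
  1271/240 103/20 1151/240
  55/9 349/60 205/36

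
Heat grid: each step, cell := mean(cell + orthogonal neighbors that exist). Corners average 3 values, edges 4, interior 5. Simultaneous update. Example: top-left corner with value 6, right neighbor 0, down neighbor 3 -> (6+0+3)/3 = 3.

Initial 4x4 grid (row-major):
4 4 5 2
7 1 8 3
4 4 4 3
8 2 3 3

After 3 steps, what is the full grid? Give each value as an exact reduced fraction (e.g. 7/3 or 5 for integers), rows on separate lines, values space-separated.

After step 1:
  5 7/2 19/4 10/3
  4 24/5 21/5 4
  23/4 3 22/5 13/4
  14/3 17/4 3 3
After step 2:
  25/6 361/80 947/240 145/36
  391/80 39/10 443/100 887/240
  209/48 111/25 357/100 293/80
  44/9 179/48 293/80 37/12
After step 3:
  407/90 661/160 30449/7200 4201/1080
  2077/480 2217/500 469/120 28469/7200
  33427/7200 2999/750 3953/1000 8407/2400
  467/108 30097/7200 2809/800 1249/360

Answer: 407/90 661/160 30449/7200 4201/1080
2077/480 2217/500 469/120 28469/7200
33427/7200 2999/750 3953/1000 8407/2400
467/108 30097/7200 2809/800 1249/360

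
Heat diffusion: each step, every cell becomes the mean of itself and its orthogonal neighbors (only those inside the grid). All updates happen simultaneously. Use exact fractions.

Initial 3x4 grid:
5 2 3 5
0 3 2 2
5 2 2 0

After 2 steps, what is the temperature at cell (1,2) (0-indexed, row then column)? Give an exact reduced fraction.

Answer: 219/100

Derivation:
Step 1: cell (1,2) = 12/5
Step 2: cell (1,2) = 219/100
Full grid after step 2:
  53/18 623/240 719/240 103/36
  583/240 137/50 219/100 559/240
  103/36 259/120 247/120 61/36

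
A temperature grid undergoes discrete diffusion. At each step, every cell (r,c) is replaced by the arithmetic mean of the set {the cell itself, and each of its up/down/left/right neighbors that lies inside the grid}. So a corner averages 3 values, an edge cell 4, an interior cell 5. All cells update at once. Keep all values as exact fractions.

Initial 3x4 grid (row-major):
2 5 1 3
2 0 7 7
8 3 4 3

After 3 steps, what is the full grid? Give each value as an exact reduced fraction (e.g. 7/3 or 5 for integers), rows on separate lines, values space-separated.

Answer: 46/15 3697/1200 13301/3600 2137/540
5843/1800 1331/375 2857/750 15511/3600
1991/540 13441/3600 15101/3600 2347/540

Derivation:
After step 1:
  3 2 4 11/3
  3 17/5 19/5 5
  13/3 15/4 17/4 14/3
After step 2:
  8/3 31/10 101/30 38/9
  103/30 319/100 409/100 257/60
  133/36 59/15 247/60 167/36
After step 3:
  46/15 3697/1200 13301/3600 2137/540
  5843/1800 1331/375 2857/750 15511/3600
  1991/540 13441/3600 15101/3600 2347/540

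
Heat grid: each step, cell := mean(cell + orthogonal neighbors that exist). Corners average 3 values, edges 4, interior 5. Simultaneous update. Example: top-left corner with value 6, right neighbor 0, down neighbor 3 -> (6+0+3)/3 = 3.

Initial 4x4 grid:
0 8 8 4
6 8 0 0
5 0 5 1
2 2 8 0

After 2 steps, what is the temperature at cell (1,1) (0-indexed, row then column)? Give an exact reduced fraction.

Step 1: cell (1,1) = 22/5
Step 2: cell (1,1) = 467/100
Full grid after step 2:
  185/36 301/60 24/5 41/12
  64/15 467/100 353/100 219/80
  15/4 349/100 13/4 171/80
  37/12 55/16 251/80 11/4

Answer: 467/100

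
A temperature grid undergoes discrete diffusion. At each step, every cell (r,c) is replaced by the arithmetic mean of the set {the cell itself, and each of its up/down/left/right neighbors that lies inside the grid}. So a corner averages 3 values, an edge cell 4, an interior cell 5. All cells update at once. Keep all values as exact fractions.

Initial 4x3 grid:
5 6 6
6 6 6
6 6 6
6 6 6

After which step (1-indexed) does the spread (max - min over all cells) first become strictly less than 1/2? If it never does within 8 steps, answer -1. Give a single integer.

Step 1: max=6, min=17/3, spread=1/3
  -> spread < 1/2 first at step 1
Step 2: max=6, min=103/18, spread=5/18
Step 3: max=6, min=1255/216, spread=41/216
Step 4: max=6, min=151303/25920, spread=4217/25920
Step 5: max=43121/7200, min=9122051/1555200, spread=38417/311040
Step 6: max=861403/144000, min=548671789/93312000, spread=1903471/18662400
Step 7: max=25804241/4320000, min=32991330911/5598720000, spread=18038617/223948800
Step 8: max=2319873241/388800000, min=1982271017149/335923200000, spread=883978523/13436928000

Answer: 1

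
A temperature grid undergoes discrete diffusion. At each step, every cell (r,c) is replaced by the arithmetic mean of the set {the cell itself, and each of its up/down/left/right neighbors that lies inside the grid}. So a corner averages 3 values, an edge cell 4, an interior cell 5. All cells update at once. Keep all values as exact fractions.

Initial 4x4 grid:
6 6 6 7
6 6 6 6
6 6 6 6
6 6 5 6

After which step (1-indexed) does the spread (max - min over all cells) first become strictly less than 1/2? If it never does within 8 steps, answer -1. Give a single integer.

Answer: 3

Derivation:
Step 1: max=19/3, min=17/3, spread=2/3
Step 2: max=113/18, min=689/120, spread=193/360
Step 3: max=1337/216, min=12583/2160, spread=787/2160
  -> spread < 1/2 first at step 3
Step 4: max=199039/32400, min=632597/108000, spread=92599/324000
Step 5: max=5937013/972000, min=19078253/3240000, spread=2135371/9720000
Step 6: max=177349993/29160000, min=35876429/6075000, spread=25715669/145800000
Step 7: max=1060762859/174960000, min=17266106849/2916000000, spread=1239822403/8748000000
Step 8: max=158718121489/26244000000, min=259475776411/43740000000, spread=3790819553/32805000000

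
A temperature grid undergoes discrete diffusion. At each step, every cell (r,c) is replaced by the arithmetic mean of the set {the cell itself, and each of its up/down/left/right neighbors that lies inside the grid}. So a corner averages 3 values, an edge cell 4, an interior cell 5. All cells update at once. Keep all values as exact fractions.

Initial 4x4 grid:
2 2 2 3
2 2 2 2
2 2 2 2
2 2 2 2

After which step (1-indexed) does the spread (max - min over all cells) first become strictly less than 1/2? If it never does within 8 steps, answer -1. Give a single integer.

Step 1: max=7/3, min=2, spread=1/3
  -> spread < 1/2 first at step 1
Step 2: max=41/18, min=2, spread=5/18
Step 3: max=473/216, min=2, spread=41/216
Step 4: max=14003/6480, min=2, spread=1043/6480
Step 5: max=414353/194400, min=2, spread=25553/194400
Step 6: max=12335459/5832000, min=36079/18000, spread=645863/5832000
Step 7: max=367561691/174960000, min=240971/120000, spread=16225973/174960000
Step 8: max=10975077983/5248800000, min=108701/54000, spread=409340783/5248800000

Answer: 1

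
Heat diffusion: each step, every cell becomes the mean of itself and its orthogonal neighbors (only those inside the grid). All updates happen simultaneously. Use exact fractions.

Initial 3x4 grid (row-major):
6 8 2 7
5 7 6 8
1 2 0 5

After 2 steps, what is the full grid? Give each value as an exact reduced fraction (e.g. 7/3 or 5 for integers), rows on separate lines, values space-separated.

Answer: 101/18 703/120 653/120 215/36
387/80 116/25 257/50 211/40
119/36 841/240 881/240 169/36

Derivation:
After step 1:
  19/3 23/4 23/4 17/3
  19/4 28/5 23/5 13/2
  8/3 5/2 13/4 13/3
After step 2:
  101/18 703/120 653/120 215/36
  387/80 116/25 257/50 211/40
  119/36 841/240 881/240 169/36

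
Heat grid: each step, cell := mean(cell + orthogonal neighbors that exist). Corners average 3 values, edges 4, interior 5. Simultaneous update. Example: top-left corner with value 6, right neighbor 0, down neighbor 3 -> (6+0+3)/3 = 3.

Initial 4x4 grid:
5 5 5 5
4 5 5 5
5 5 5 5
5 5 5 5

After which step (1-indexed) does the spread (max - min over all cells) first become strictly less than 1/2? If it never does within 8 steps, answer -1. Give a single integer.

Step 1: max=5, min=14/3, spread=1/3
  -> spread < 1/2 first at step 1
Step 2: max=5, min=569/120, spread=31/120
Step 3: max=5, min=5189/1080, spread=211/1080
Step 4: max=5, min=523157/108000, spread=16843/108000
Step 5: max=44921/9000, min=4721357/972000, spread=130111/972000
Step 6: max=2692841/540000, min=142157633/29160000, spread=3255781/29160000
Step 7: max=2688893/540000, min=4273646309/874800000, spread=82360351/874800000
Step 8: max=483493559/97200000, min=128468683109/26244000000, spread=2074577821/26244000000

Answer: 1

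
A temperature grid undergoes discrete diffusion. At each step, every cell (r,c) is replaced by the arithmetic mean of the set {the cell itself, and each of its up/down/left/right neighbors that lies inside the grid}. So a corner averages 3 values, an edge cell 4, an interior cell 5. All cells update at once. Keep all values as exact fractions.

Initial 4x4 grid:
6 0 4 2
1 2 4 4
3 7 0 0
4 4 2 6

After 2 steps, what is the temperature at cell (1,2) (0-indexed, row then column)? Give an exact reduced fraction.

Answer: 66/25

Derivation:
Step 1: cell (1,2) = 14/5
Step 2: cell (1,2) = 66/25
Full grid after step 2:
  25/9 319/120 349/120 25/9
  713/240 74/25 66/25 167/60
  817/240 83/25 141/50 77/30
  35/9 847/240 751/240 49/18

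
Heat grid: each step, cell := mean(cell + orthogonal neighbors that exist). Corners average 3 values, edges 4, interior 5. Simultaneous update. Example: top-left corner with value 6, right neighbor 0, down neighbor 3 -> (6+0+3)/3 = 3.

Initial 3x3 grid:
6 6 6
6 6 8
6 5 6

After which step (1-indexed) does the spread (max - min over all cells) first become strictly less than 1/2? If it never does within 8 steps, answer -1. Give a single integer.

Step 1: max=20/3, min=17/3, spread=1
Step 2: max=257/40, min=209/36, spread=223/360
Step 3: max=6851/1080, min=12787/2160, spread=61/144
  -> spread < 1/2 first at step 3
Step 4: max=405907/64800, min=773489/129600, spread=511/1728
Step 5: max=24212279/3888000, min=46808683/7776000, spread=4309/20736
Step 6: max=1444714063/233280000, min=2821375001/466560000, spread=36295/248832
Step 7: max=86401155611/13996800000, min=169935689347/27993600000, spread=305773/2985984
Step 8: max=5170629952267/839808000000, min=10220512201409/1679616000000, spread=2575951/35831808

Answer: 3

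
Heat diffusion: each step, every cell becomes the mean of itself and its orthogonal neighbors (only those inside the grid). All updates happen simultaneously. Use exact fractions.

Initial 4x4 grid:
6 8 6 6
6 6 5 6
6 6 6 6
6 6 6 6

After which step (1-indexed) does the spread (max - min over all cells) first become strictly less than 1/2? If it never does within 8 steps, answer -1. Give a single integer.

Step 1: max=20/3, min=23/4, spread=11/12
Step 2: max=1537/240, min=471/80, spread=31/60
Step 3: max=13687/2160, min=4739/800, spread=8917/21600
  -> spread < 1/2 first at step 3
Step 4: max=81089/12960, min=142481/24000, spread=207463/648000
Step 5: max=12083023/1944000, min=1284731/216000, spread=130111/486000
Step 6: max=360381193/58320000, min=38595341/6480000, spread=3255781/14580000
Step 7: max=10767810847/1749600000, min=1159818827/194400000, spread=82360351/437400000
Step 8: max=64394175701/10497600000, min=34852507469/5832000000, spread=2074577821/13122000000

Answer: 3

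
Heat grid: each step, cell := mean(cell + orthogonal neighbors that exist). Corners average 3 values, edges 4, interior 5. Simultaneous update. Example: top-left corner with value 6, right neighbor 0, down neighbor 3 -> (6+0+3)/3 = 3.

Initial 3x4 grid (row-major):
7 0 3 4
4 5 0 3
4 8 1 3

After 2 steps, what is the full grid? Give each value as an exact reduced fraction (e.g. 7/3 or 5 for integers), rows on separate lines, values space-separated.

Answer: 149/36 377/120 337/120 91/36
87/20 381/100 261/100 317/120
89/18 487/120 367/120 47/18

Derivation:
After step 1:
  11/3 15/4 7/4 10/3
  5 17/5 12/5 5/2
  16/3 9/2 3 7/3
After step 2:
  149/36 377/120 337/120 91/36
  87/20 381/100 261/100 317/120
  89/18 487/120 367/120 47/18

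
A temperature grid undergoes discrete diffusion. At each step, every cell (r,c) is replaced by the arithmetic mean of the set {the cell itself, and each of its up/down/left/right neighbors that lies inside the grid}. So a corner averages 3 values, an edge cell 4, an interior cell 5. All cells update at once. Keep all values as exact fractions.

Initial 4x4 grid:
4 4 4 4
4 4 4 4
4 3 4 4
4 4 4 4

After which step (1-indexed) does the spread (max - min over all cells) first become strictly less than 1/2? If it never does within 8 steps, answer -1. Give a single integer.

Answer: 1

Derivation:
Step 1: max=4, min=15/4, spread=1/4
  -> spread < 1/2 first at step 1
Step 2: max=4, min=189/50, spread=11/50
Step 3: max=4, min=9233/2400, spread=367/2400
Step 4: max=2387/600, min=41629/10800, spread=1337/10800
Step 5: max=71531/18000, min=1254331/324000, spread=33227/324000
Step 6: max=427951/108000, min=37665673/9720000, spread=849917/9720000
Step 7: max=6411467/1620000, min=1132685653/291600000, spread=21378407/291600000
Step 8: max=1920311657/486000000, min=34025537629/8748000000, spread=540072197/8748000000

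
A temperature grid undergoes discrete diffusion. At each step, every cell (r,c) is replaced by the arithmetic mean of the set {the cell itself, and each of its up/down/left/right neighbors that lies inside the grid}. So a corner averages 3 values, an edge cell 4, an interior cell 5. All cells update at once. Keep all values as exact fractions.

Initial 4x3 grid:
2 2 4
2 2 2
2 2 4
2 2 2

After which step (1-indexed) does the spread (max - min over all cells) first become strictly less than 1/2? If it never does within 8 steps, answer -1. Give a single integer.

Step 1: max=3, min=2, spread=1
Step 2: max=49/18, min=2, spread=13/18
Step 3: max=9257/3600, min=207/100, spread=361/720
Step 4: max=161569/64800, min=5761/2700, spread=4661/12960
  -> spread < 1/2 first at step 4
Step 5: max=7878863/3240000, min=2356621/1080000, spread=809/3240
Step 6: max=560650399/233280000, min=21475301/9720000, spread=1809727/9331200
Step 7: max=33238047941/13996800000, min=163000573/72900000, spread=77677517/559872000
Step 8: max=1981514394319/839808000000, min=13123066451/5832000000, spread=734342603/6718464000

Answer: 4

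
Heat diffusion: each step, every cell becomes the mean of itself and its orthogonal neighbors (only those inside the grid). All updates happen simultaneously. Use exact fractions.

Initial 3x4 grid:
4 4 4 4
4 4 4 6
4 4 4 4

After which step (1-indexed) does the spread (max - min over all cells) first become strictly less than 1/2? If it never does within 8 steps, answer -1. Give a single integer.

Step 1: max=14/3, min=4, spread=2/3
Step 2: max=547/120, min=4, spread=67/120
Step 3: max=4757/1080, min=4, spread=437/1080
  -> spread < 1/2 first at step 3
Step 4: max=1885531/432000, min=2009/500, spread=29951/86400
Step 5: max=16767821/3888000, min=13658/3375, spread=206761/777600
Step 6: max=6676995571/1555200000, min=10965671/2700000, spread=14430763/62208000
Step 7: max=398355741689/93312000000, min=881652727/216000000, spread=139854109/746496000
Step 8: max=23817351890251/5598720000000, min=79611228977/19440000000, spread=7114543559/44789760000

Answer: 3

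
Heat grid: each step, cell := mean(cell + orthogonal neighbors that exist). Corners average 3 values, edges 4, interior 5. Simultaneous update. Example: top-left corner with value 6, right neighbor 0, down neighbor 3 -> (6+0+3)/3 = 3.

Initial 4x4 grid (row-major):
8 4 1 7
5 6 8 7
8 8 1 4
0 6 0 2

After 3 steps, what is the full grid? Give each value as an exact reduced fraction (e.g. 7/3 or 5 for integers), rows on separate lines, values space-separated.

Answer: 12307/2160 38851/7200 505/96 1219/240
20633/3600 32737/6000 9891/2000 79/16
18941/3600 29221/6000 8559/2000 4681/1200
10183/2160 29707/7200 2739/800 2309/720

Derivation:
After step 1:
  17/3 19/4 5 5
  27/4 31/5 23/5 13/2
  21/4 29/5 21/5 7/2
  14/3 7/2 9/4 2
After step 2:
  103/18 1297/240 387/80 11/2
  179/30 281/50 53/10 49/10
  337/60 499/100 407/100 81/20
  161/36 973/240 239/80 31/12
After step 3:
  12307/2160 38851/7200 505/96 1219/240
  20633/3600 32737/6000 9891/2000 79/16
  18941/3600 29221/6000 8559/2000 4681/1200
  10183/2160 29707/7200 2739/800 2309/720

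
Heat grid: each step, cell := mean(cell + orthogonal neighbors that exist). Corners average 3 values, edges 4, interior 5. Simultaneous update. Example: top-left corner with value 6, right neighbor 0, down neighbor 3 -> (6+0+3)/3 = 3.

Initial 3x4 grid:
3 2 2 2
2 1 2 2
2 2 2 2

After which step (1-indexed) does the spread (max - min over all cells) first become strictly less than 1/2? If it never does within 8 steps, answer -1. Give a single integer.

Step 1: max=7/3, min=7/4, spread=7/12
Step 2: max=19/9, min=187/100, spread=217/900
  -> spread < 1/2 first at step 2
Step 3: max=278/135, min=4537/2400, spread=3647/21600
Step 4: max=32579/16200, min=15351/8000, spread=59729/648000
Step 5: max=1940431/972000, min=4175003/2160000, spread=1233593/19440000
Step 6: max=57782377/29160000, min=10461973/5400000, spread=3219307/72900000
Step 7: max=6912251011/3499200000, min=1510595183/777600000, spread=1833163/55987200
Step 8: max=413555585549/209952000000, min=90778929997/46656000000, spread=80806409/3359232000

Answer: 2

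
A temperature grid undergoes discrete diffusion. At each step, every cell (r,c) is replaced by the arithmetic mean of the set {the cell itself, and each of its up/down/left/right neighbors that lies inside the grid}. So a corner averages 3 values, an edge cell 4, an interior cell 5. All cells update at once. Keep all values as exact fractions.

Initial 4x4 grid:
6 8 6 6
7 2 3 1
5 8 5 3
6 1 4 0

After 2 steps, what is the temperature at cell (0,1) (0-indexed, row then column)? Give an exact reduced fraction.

Answer: 477/80

Derivation:
Step 1: cell (0,1) = 11/2
Step 2: cell (0,1) = 477/80
Full grid after step 2:
  35/6 477/80 1139/240 40/9
  241/40 237/50 113/25 397/120
  197/40 513/100 339/100 373/120
  61/12 309/80 851/240 85/36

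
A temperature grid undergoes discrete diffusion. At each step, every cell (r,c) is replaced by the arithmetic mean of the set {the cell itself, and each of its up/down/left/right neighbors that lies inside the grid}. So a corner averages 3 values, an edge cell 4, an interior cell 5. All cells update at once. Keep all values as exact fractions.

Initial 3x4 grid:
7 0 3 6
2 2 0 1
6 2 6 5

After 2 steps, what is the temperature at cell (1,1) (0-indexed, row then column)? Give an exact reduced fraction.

Answer: 297/100

Derivation:
Step 1: cell (1,1) = 6/5
Step 2: cell (1,1) = 297/100
Full grid after step 2:
  41/12 189/80 659/240 103/36
  707/240 297/100 121/50 191/60
  139/36 707/240 273/80 41/12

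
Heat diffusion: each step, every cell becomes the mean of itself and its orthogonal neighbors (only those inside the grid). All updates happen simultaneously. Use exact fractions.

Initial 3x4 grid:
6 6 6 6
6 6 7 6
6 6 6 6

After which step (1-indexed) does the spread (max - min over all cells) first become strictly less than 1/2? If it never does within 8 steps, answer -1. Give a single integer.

Answer: 1

Derivation:
Step 1: max=25/4, min=6, spread=1/4
  -> spread < 1/2 first at step 1
Step 2: max=623/100, min=6, spread=23/100
Step 3: max=29611/4800, min=2413/400, spread=131/960
Step 4: max=265751/43200, min=43591/7200, spread=841/8640
Step 5: max=106222051/17280000, min=8733373/1440000, spread=56863/691200
Step 6: max=954654341/155520000, min=78749543/12960000, spread=386393/6220800
Step 7: max=381641723131/62208000000, min=31524358813/5184000000, spread=26795339/497664000
Step 8: max=22878695714129/3732480000000, min=1893326149667/311040000000, spread=254051069/5971968000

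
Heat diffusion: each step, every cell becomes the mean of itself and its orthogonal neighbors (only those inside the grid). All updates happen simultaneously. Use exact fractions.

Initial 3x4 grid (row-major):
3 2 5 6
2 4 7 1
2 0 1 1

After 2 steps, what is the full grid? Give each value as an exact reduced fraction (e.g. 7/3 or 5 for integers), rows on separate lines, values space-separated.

After step 1:
  7/3 7/2 5 4
  11/4 3 18/5 15/4
  4/3 7/4 9/4 1
After step 2:
  103/36 83/24 161/40 17/4
  113/48 73/25 88/25 247/80
  35/18 25/12 43/20 7/3

Answer: 103/36 83/24 161/40 17/4
113/48 73/25 88/25 247/80
35/18 25/12 43/20 7/3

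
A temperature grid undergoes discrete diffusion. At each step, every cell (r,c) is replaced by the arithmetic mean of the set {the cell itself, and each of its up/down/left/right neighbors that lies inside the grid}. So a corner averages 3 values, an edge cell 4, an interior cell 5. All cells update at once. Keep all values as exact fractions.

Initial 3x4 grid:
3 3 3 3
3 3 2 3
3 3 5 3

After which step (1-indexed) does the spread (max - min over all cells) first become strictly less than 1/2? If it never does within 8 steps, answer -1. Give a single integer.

Step 1: max=11/3, min=11/4, spread=11/12
Step 2: max=817/240, min=17/6, spread=137/240
Step 3: max=3521/1080, min=1399/480, spread=1493/4320
  -> spread < 1/2 first at step 3
Step 4: max=137807/43200, min=14231/4800, spread=152/675
Step 5: max=4900043/1555200, min=64693/21600, spread=242147/1555200
Step 6: max=121394417/38880000, min=6508409/2160000, spread=848611/7776000
Step 7: max=17403089207/5598720000, min=156849469/51840000, spread=92669311/1119744000
Step 8: max=1039738742053/335923200000, min=28339104673/9331200000, spread=781238953/13436928000

Answer: 3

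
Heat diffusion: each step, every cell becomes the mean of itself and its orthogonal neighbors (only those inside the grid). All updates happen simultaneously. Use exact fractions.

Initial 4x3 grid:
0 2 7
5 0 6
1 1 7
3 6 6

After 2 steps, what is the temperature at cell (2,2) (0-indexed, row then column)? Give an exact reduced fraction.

Step 1: cell (2,2) = 5
Step 2: cell (2,2) = 29/6
Full grid after step 2:
  73/36 743/240 49/12
  137/60 291/100 89/20
  31/12 173/50 29/6
  59/18 25/6 46/9

Answer: 29/6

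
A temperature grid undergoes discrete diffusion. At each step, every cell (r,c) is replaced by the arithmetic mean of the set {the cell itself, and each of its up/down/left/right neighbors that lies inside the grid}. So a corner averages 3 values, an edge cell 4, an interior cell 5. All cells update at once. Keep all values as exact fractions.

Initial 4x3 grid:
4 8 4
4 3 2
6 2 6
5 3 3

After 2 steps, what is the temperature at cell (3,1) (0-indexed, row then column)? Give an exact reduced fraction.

Step 1: cell (3,1) = 13/4
Step 2: cell (3,1) = 191/48
Full grid after step 2:
  43/9 371/80 79/18
  529/120 411/100 58/15
  103/24 371/100 15/4
  73/18 191/48 7/2

Answer: 191/48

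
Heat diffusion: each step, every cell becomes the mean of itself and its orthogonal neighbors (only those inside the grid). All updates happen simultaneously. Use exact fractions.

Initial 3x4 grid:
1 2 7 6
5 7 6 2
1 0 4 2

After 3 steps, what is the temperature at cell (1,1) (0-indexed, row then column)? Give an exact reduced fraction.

Step 1: cell (1,1) = 4
Step 2: cell (1,1) = 399/100
Step 3: cell (1,1) = 5509/1500
Full grid after step 3:
  95/27 7393/1800 2701/600 1667/360
  24007/7200 5509/1500 12533/3000 14831/3600
  71/24 1329/400 12581/3600 1963/540

Answer: 5509/1500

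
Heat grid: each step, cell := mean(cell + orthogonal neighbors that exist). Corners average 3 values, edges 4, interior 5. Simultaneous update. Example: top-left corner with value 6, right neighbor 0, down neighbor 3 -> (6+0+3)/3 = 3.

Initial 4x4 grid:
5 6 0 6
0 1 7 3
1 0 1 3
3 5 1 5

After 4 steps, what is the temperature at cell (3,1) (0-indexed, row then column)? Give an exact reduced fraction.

Step 1: cell (3,1) = 9/4
Step 2: cell (3,1) = 197/80
Step 3: cell (3,1) = 5531/2400
Step 4: cell (3,1) = 33493/14400
Full grid after step 4:
  88469/32400 659017/216000 236411/72000 38621/10800
  538957/216000 47521/18000 93577/30000 235651/72000
  2093/960 483/200 6807/2500 24619/8000
  2921/1350 33493/14400 64267/24000 5189/1800

Answer: 33493/14400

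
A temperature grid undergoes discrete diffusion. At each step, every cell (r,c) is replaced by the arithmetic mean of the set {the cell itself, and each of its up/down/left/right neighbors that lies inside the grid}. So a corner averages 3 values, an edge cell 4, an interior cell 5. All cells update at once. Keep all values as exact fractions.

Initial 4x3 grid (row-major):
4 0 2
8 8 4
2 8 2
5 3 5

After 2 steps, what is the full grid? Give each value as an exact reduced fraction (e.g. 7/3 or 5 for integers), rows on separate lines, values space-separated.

Answer: 13/3 151/40 19/6
417/80 116/25 327/80
1151/240 519/100 1001/240
43/9 991/240 40/9

Derivation:
After step 1:
  4 7/2 2
  11/2 28/5 4
  23/4 23/5 19/4
  10/3 21/4 10/3
After step 2:
  13/3 151/40 19/6
  417/80 116/25 327/80
  1151/240 519/100 1001/240
  43/9 991/240 40/9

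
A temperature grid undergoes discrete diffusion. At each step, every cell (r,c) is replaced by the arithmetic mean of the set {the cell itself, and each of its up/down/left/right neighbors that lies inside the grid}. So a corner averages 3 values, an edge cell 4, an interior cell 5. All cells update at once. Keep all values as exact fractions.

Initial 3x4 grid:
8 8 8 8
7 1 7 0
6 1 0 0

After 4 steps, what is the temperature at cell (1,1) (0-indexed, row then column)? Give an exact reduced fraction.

Answer: 165487/36000

Derivation:
Step 1: cell (1,1) = 24/5
Step 2: cell (1,1) = 87/20
Step 3: cell (1,1) = 583/120
Step 4: cell (1,1) = 165487/36000
Full grid after step 4:
  74093/12960 24209/4320 107519/21600 121277/25920
  88999/17280 165487/36000 299519/72000 630277/172800
  55673/12960 8347/2160 11099/3600 25439/8640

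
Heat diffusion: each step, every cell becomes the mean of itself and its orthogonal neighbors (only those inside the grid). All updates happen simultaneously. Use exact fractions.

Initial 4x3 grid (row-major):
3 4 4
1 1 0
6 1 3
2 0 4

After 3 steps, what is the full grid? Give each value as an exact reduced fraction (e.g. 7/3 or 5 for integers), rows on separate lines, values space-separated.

After step 1:
  8/3 3 8/3
  11/4 7/5 2
  5/2 11/5 2
  8/3 7/4 7/3
After step 2:
  101/36 73/30 23/9
  559/240 227/100 121/60
  607/240 197/100 32/15
  83/36 179/80 73/36
After step 3:
  5449/2160 4529/1800 1261/540
  17881/7200 13223/6000 4039/1800
  16441/7200 557/250 7333/3600
  1273/540 10249/4800 4607/2160

Answer: 5449/2160 4529/1800 1261/540
17881/7200 13223/6000 4039/1800
16441/7200 557/250 7333/3600
1273/540 10249/4800 4607/2160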